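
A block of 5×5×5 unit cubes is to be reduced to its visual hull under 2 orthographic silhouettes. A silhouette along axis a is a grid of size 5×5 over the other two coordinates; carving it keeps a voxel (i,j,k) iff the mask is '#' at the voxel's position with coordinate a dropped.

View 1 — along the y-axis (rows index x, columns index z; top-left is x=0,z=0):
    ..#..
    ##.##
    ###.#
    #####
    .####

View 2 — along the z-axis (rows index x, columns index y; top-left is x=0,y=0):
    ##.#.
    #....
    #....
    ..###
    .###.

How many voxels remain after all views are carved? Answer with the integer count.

before carving: 125 voxels (5×5×5)
step 1: project along y, AND mask (18/25) → |grid| = 90
step 2: project along z, AND mask (11/25) → |grid| = 38

remaining voxels: 38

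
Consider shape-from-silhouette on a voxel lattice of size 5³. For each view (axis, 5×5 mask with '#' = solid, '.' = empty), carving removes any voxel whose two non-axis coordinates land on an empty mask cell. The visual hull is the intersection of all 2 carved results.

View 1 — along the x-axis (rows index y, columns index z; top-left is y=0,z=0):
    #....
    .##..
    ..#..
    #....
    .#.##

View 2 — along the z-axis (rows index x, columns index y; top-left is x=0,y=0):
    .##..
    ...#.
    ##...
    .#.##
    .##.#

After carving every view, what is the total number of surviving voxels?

before carving: 125 voxels (5×5×5)
  1. axis=0 (YZ plane), |mask|=8  ⇒  voxels=40
  2. axis=2 (XY plane), |mask|=11  ⇒  voxels=19

|visual hull| = 19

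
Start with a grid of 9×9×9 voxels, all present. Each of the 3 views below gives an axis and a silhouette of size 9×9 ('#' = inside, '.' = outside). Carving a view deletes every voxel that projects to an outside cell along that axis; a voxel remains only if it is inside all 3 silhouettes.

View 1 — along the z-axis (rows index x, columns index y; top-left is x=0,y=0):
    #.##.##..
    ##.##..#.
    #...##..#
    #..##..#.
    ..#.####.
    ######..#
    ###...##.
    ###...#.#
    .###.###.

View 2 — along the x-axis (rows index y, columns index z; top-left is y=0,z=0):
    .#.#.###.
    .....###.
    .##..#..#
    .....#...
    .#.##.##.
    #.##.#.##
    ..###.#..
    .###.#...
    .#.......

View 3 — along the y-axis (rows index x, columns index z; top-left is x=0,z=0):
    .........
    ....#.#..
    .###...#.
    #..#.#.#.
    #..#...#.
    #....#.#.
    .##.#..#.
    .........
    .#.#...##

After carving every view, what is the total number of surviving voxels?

before carving: 729 voxels (9×9×9)
V1 z: intersect with XY mask (46 set) -- 414 left
V2 x: intersect with YZ mask (33 set) -- 177 left
V3 y: intersect with XZ mask (24 set) -- 57 left

voxel count = 57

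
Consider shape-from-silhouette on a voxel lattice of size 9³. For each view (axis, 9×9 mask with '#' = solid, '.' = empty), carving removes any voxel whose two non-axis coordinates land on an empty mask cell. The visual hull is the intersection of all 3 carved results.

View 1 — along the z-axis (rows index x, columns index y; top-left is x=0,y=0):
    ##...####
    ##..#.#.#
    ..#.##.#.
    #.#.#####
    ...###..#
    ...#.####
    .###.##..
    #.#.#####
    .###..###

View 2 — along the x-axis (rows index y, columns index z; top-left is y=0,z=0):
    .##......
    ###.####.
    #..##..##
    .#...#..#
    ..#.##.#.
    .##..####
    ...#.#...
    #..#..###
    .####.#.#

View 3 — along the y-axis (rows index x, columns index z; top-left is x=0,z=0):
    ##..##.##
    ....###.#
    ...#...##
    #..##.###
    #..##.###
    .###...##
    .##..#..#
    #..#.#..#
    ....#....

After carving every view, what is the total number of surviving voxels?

start: 9×9×9 = 729 voxels
carve view 1 (along z, XY-mask fill 49/81): 441 voxels remain
carve view 2 (along x, YZ-mask fill 40/81): 221 voxels remain
carve view 3 (along y, XZ-mask fill 39/81): 107 voxels remain

107 voxels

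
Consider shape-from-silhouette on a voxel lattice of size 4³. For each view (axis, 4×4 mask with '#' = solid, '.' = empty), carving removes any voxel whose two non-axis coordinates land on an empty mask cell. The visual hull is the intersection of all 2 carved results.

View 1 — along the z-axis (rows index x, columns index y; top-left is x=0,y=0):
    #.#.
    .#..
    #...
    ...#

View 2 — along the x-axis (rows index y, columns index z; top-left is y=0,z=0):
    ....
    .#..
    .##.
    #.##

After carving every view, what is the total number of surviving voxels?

6 voxels

start: 4×4×4 = 64 voxels
step 1: project along z, AND mask (5/16) → |grid| = 20
step 2: project along x, AND mask (6/16) → |grid| = 6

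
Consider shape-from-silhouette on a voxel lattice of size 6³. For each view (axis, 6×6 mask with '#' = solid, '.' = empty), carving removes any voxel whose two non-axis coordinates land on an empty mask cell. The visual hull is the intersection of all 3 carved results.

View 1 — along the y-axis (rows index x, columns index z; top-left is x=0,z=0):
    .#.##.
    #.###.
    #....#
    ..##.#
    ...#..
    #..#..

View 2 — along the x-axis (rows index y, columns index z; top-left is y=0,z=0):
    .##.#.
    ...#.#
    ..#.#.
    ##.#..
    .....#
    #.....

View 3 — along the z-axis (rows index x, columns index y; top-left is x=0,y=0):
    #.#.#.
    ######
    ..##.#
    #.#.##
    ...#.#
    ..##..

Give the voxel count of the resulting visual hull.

|visual hull| = 19

initial block: 6^3 = 216
[1] y-view keeps 15 columns → grid now 90
[2] x-view keeps 12 columns → grid now 30
[3] z-view keeps 20 columns → grid now 19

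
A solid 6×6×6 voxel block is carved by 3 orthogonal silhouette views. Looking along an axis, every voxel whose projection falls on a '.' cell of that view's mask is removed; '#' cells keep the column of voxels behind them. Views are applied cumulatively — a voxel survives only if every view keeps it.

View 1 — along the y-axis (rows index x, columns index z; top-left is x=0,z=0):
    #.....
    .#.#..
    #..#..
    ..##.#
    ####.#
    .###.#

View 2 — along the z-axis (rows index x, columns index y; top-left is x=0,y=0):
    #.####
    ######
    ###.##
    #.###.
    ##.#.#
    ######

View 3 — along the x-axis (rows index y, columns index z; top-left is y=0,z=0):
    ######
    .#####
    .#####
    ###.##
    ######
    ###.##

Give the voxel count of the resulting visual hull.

voxel count = 71

before carving: 216 voxels (6×6×6)
  1. axis=1 (XZ plane), |mask|=17  ⇒  voxels=102
  2. axis=2 (XY plane), |mask|=30  ⇒  voxels=83
  3. axis=0 (YZ plane), |mask|=32  ⇒  voxels=71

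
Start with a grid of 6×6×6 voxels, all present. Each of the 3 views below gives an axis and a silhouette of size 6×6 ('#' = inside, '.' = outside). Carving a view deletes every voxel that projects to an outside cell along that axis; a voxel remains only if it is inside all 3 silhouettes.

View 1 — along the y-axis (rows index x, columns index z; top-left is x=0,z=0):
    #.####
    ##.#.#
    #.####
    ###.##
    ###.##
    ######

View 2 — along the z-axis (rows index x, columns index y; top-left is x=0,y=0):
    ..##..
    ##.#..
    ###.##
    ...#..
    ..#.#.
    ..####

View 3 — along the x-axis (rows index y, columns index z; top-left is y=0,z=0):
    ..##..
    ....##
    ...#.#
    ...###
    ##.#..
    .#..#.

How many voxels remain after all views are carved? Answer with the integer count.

|visual hull| = 33

full grid |V| = 216
after view 1 [y-axis, 30 of 36 cells solid] → remaining = 180
after view 2 [z-axis, 17 of 36 cells solid] → remaining = 86
after view 3 [x-axis, 14 of 36 cells solid] → remaining = 33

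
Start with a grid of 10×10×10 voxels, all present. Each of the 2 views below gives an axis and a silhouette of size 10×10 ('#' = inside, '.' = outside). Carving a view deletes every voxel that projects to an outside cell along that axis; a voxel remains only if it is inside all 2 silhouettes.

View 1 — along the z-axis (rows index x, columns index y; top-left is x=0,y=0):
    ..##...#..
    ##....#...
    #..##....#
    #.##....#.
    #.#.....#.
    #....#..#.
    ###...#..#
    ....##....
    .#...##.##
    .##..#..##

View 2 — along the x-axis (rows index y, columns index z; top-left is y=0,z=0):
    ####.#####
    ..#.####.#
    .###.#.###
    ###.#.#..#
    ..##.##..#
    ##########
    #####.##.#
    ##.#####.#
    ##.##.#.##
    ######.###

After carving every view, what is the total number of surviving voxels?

remaining voxels: 284

before carving: 1000 voxels (10×10×10)
step 1: project along z, AND mask (37/100) → |grid| = 370
step 2: project along x, AND mask (75/100) → |grid| = 284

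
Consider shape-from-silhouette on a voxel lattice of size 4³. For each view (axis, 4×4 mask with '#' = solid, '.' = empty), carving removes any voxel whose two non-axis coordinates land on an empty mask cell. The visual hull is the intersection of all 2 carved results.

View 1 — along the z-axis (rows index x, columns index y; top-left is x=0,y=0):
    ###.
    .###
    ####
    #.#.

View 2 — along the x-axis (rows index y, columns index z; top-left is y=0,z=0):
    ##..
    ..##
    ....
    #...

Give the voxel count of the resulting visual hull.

full grid |V| = 64
carve view 1 (along z, XY-mask fill 12/16): 48 voxels remain
carve view 2 (along x, YZ-mask fill 5/16): 14 voxels remain

|visual hull| = 14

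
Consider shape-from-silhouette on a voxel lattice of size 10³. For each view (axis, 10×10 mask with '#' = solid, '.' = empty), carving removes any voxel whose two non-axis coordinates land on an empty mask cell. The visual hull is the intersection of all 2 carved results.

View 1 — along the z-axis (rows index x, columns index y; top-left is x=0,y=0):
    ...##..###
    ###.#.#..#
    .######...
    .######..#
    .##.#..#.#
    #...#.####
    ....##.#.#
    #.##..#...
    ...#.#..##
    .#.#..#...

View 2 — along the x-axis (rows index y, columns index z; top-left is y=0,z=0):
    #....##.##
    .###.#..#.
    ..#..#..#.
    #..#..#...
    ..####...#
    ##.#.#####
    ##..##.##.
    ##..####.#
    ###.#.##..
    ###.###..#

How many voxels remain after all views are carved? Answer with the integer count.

before carving: 1000 voxels (10×10×10)
step 1: project along z, AND mask (50/100) → |grid| = 500
step 2: project along x, AND mask (55/100) → |grid| = 271

remaining voxels: 271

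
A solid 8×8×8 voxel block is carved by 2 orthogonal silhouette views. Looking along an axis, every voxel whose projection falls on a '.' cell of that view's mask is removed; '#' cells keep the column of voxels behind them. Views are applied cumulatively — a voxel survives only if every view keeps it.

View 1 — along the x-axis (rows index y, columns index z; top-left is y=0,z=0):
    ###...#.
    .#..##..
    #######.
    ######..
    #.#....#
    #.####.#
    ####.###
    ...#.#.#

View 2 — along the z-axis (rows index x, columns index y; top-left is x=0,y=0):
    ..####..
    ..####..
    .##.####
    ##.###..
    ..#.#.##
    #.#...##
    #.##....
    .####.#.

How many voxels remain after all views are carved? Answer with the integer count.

|visual hull| = 179

initial block: 8^3 = 512
V1 x: intersect with YZ mask (39 set) -- 312 left
V2 z: intersect with XY mask (35 set) -- 179 left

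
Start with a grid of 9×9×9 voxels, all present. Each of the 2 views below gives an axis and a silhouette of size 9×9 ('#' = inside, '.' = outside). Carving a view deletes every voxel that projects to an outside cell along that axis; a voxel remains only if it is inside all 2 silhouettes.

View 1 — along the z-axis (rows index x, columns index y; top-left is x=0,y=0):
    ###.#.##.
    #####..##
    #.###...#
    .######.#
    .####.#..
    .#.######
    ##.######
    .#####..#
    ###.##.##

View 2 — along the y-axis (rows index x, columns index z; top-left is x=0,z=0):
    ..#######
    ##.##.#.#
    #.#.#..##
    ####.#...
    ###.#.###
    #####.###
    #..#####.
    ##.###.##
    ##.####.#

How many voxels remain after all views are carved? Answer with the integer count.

full grid |V| = 729
[1] z-view keeps 58 columns → grid now 522
[2] y-view keeps 58 columns → grid now 374

voxel count = 374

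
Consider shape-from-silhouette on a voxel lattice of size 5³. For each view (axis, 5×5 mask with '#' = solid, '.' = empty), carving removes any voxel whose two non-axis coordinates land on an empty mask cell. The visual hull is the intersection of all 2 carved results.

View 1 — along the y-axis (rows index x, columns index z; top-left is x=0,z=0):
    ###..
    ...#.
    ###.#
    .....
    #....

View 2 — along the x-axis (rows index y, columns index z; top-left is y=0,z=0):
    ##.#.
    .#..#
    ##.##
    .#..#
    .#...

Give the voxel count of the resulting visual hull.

|visual hull| = 21

before carving: 125 voxels (5×5×5)
after view 1 [y-axis, 9 of 25 cells solid] → remaining = 45
after view 2 [x-axis, 12 of 25 cells solid] → remaining = 21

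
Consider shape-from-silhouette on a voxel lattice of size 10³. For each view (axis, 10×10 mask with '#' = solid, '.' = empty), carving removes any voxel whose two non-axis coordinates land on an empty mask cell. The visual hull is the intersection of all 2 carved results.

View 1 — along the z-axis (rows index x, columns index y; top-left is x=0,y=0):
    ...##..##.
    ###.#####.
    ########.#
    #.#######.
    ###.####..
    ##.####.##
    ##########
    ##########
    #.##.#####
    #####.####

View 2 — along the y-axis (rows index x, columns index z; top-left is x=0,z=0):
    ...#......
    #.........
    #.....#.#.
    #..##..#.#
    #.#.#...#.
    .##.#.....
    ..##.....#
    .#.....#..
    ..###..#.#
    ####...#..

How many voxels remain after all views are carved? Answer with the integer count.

voxel count = 266

before carving: 1000 voxels (10×10×10)
[1] z-view keeps 81 columns → grid now 810
[2] y-view keeps 32 columns → grid now 266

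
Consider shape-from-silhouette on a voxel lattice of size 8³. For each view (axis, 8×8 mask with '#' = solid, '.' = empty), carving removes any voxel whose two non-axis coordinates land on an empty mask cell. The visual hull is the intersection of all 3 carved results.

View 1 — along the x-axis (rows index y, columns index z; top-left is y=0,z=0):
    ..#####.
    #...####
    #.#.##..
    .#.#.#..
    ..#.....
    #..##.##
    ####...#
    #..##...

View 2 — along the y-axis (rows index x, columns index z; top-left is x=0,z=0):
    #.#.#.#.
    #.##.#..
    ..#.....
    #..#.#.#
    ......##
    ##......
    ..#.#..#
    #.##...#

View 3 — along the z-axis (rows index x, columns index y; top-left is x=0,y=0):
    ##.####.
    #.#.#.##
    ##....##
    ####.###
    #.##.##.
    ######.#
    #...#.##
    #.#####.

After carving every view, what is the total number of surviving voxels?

start: 8×8×8 = 512 voxels
V1 x: intersect with YZ mask (31 set) -- 248 left
V2 y: intersect with XZ mask (24 set) -- 98 left
V3 z: intersect with XY mask (44 set) -- 71 left

voxel count = 71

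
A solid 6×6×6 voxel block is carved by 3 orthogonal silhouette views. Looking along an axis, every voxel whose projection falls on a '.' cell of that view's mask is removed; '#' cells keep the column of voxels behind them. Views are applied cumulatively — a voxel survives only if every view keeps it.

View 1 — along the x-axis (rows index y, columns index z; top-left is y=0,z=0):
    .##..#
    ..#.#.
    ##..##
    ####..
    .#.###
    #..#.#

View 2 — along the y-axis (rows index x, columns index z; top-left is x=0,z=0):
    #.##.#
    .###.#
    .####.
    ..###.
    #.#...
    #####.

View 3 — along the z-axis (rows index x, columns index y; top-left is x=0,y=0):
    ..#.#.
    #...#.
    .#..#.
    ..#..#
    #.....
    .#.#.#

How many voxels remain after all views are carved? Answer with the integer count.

|visual hull| = 26

full grid |V| = 216
step 1: project along x, AND mask (20/36) → |grid| = 120
step 2: project along y, AND mask (22/36) → |grid| = 71
step 3: project along z, AND mask (12/36) → |grid| = 26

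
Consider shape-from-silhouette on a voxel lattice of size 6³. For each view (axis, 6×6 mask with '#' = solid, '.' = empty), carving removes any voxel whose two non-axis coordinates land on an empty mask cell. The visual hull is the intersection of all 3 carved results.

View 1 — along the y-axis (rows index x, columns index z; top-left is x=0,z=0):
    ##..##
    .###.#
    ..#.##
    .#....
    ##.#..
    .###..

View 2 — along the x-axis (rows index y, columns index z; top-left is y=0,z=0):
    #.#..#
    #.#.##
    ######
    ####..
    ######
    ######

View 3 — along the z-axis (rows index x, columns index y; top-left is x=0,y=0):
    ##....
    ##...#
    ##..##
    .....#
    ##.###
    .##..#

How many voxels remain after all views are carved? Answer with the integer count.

|visual hull| = 43

start: 6×6×6 = 216 voxels
carve view 1 (along y, XZ-mask fill 18/36): 108 voxels remain
carve view 2 (along x, YZ-mask fill 29/36): 85 voxels remain
carve view 3 (along z, XY-mask fill 18/36): 43 voxels remain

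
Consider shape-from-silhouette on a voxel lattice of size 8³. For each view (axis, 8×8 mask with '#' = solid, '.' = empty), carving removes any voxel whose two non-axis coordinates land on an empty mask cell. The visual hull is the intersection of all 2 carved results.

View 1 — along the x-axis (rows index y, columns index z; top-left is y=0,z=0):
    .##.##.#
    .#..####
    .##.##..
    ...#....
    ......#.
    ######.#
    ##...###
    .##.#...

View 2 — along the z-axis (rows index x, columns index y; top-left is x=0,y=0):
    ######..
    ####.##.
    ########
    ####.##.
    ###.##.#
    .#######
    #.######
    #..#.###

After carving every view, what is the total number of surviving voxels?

initial block: 8^3 = 512
  1. axis=0 (YZ plane), |mask|=31  ⇒  voxels=248
  2. axis=2 (XY plane), |mask|=51  ⇒  voxels=206

206 voxels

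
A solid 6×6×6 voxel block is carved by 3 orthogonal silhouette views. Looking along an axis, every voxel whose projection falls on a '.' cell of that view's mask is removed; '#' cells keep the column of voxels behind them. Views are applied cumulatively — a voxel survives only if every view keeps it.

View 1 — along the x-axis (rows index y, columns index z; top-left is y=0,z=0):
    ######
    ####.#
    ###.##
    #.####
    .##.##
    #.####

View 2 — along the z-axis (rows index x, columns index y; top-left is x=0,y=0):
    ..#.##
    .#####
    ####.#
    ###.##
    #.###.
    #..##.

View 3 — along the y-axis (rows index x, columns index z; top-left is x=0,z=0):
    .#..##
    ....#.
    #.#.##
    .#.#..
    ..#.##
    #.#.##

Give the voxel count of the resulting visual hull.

61 voxels

initial block: 6^3 = 216
  1. axis=0 (YZ plane), |mask|=30  ⇒  voxels=180
  2. axis=2 (XY plane), |mask|=25  ⇒  voxels=124
  3. axis=1 (XZ plane), |mask|=17  ⇒  voxels=61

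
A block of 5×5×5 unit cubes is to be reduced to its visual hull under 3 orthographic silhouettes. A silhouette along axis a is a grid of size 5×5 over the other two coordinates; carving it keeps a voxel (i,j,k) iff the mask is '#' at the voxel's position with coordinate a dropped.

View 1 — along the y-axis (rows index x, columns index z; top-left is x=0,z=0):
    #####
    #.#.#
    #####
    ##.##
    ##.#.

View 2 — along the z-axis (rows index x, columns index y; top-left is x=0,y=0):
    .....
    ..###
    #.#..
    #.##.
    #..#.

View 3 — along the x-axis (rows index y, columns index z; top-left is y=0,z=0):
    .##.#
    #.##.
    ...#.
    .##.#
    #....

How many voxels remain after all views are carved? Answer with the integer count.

|visual hull| = 14

initial block: 5^3 = 125
carve view 1 (along y, XZ-mask fill 20/25): 100 voxels remain
carve view 2 (along z, XY-mask fill 10/25): 37 voxels remain
carve view 3 (along x, YZ-mask fill 11/25): 14 voxels remain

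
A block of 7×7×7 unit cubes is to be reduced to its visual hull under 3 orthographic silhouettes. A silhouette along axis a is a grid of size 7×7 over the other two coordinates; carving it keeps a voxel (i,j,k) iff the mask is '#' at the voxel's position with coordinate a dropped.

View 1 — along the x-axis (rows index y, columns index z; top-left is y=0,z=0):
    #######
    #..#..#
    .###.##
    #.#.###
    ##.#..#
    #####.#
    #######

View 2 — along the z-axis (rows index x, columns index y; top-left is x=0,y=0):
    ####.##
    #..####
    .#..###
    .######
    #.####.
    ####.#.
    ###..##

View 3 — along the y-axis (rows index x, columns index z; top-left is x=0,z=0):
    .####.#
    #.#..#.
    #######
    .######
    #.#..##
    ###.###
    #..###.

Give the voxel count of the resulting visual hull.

remaining voxels: 134

before carving: 343 voxels (7×7×7)
carve view 1 (along x, YZ-mask fill 37/49): 259 voxels remain
carve view 2 (along z, XY-mask fill 36/49): 193 voxels remain
carve view 3 (along y, XZ-mask fill 35/49): 134 voxels remain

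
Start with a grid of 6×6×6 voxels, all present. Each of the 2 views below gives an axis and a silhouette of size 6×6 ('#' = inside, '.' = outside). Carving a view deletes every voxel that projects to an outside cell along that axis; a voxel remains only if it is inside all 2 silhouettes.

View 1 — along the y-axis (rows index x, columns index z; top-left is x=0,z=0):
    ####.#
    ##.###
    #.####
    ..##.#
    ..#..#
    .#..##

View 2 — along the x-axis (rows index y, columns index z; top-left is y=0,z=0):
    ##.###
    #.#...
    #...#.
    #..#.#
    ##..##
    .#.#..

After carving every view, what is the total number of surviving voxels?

67 voxels

initial block: 6^3 = 216
[1] y-view keeps 23 columns → grid now 138
[2] x-view keeps 18 columns → grid now 67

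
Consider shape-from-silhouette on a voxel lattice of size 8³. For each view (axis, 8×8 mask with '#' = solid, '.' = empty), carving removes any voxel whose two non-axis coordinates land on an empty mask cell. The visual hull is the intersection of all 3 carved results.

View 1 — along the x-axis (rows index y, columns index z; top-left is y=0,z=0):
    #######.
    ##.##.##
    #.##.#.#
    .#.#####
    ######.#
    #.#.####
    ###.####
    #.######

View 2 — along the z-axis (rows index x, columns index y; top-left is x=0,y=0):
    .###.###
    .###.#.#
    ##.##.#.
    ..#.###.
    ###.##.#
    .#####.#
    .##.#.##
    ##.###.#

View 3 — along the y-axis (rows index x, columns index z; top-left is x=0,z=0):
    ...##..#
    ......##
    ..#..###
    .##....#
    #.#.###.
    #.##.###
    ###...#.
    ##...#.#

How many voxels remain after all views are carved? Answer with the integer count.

initial block: 8^3 = 512
after view 1 [x-axis, 51 of 64 cells solid] → remaining = 408
after view 2 [z-axis, 43 of 64 cells solid] → remaining = 271
after view 3 [y-axis, 31 of 64 cells solid] → remaining = 137

137 voxels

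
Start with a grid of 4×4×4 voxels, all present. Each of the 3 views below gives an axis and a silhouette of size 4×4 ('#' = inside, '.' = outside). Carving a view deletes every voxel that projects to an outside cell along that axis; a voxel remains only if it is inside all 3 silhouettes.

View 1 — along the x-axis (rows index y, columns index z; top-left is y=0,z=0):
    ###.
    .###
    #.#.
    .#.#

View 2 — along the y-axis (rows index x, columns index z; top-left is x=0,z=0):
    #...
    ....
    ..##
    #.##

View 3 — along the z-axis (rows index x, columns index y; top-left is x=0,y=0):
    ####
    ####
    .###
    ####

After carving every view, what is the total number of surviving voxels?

remaining voxels: 13

start: 4×4×4 = 64 voxels
carve view 1 (along x, YZ-mask fill 10/16): 40 voxels remain
carve view 2 (along y, XZ-mask fill 6/16): 14 voxels remain
carve view 3 (along z, XY-mask fill 15/16): 13 voxels remain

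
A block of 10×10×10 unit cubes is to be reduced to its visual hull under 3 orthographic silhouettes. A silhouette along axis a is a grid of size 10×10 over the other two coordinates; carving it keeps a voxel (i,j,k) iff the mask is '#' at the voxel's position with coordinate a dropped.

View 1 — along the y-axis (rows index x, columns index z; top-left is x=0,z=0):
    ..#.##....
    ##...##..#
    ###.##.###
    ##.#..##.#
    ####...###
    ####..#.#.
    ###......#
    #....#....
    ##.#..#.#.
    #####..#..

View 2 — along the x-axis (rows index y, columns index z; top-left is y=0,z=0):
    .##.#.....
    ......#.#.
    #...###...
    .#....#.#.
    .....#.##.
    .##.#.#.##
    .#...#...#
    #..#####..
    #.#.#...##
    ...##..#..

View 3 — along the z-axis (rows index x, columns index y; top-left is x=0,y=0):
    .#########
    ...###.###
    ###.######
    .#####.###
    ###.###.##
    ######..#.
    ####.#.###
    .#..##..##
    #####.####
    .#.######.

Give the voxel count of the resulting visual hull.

voxel count = 145

start: 10×10×10 = 1000 voxels
after view 1 [y-axis, 52 of 100 cells solid] → remaining = 520
after view 2 [x-axis, 38 of 100 cells solid] → remaining = 188
after view 3 [z-axis, 76 of 100 cells solid] → remaining = 145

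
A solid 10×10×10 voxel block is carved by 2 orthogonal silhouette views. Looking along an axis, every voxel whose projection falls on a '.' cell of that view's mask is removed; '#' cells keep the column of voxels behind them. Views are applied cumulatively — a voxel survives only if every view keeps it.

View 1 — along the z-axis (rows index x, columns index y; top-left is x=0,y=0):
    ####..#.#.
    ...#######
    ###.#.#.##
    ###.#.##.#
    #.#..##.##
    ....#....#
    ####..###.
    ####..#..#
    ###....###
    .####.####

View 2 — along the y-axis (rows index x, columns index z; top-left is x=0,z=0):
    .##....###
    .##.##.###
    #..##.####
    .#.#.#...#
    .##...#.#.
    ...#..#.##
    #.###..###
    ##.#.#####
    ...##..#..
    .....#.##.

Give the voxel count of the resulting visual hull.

before carving: 1000 voxels (10×10×10)
  1. axis=2 (XY plane), |mask|=62  ⇒  voxels=620
  2. axis=1 (XZ plane), |mask|=52  ⇒  voxels=327

remaining voxels: 327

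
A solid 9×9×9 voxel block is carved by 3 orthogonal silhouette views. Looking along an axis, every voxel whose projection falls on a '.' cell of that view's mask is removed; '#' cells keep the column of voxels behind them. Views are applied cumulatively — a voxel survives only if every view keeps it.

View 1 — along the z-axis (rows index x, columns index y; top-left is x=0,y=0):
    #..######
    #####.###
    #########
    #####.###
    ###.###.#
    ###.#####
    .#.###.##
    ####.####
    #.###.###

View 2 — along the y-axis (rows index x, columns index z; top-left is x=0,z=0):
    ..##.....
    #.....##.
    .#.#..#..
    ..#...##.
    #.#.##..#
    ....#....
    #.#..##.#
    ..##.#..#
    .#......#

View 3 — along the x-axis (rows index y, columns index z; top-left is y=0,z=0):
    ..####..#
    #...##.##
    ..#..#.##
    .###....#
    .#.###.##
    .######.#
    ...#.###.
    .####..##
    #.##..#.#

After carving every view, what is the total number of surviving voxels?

124 voxels

full grid |V| = 729
[1] z-view keeps 68 columns → grid now 612
[2] y-view keeps 28 columns → grid now 208
[3] x-view keeps 46 columns → grid now 124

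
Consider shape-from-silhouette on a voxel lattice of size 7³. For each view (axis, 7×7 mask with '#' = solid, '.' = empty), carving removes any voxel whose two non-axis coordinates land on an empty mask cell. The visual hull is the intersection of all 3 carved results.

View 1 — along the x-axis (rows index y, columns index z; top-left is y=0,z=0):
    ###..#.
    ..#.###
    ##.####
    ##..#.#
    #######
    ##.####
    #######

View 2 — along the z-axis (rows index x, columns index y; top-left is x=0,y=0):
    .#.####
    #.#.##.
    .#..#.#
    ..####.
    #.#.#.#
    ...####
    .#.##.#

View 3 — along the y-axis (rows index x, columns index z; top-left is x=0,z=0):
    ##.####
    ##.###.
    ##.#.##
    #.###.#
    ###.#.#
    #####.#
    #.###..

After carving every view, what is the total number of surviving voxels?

start: 7×7×7 = 343 voxels
  1. axis=0 (YZ plane), |mask|=38  ⇒  voxels=266
  2. axis=2 (XY plane), |mask|=28  ⇒  voxels=162
  3. axis=1 (XZ plane), |mask|=36  ⇒  voxels=121

121 voxels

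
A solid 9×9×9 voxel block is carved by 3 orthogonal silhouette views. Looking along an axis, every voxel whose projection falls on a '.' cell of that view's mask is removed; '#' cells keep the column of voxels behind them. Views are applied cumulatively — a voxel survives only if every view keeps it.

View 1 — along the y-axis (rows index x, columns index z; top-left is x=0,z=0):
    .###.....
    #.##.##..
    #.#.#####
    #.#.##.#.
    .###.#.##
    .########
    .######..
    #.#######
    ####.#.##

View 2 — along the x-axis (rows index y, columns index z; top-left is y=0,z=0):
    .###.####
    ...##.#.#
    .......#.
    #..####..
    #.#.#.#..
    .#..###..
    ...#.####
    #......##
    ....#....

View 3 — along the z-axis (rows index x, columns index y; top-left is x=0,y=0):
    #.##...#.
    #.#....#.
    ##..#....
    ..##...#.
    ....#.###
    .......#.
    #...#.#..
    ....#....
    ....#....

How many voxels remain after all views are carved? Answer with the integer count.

|visual hull| = 53

before carving: 729 voxels (9×9×9)
V1 y: intersect with XZ mask (55 set) -- 495 left
V2 x: intersect with YZ mask (34 set) -- 202 left
V3 z: intersect with XY mask (23 set) -- 53 left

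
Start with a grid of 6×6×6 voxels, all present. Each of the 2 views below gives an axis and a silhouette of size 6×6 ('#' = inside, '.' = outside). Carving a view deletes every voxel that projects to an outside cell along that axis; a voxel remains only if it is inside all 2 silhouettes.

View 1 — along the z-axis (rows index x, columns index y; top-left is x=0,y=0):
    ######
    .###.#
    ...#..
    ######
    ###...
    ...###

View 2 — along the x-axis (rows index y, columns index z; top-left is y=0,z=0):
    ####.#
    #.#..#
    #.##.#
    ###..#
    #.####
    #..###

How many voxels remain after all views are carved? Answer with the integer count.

full grid |V| = 216
  1. axis=2 (XY plane), |mask|=23  ⇒  voxels=138
  2. axis=0 (YZ plane), |mask|=25  ⇒  voxels=94

voxel count = 94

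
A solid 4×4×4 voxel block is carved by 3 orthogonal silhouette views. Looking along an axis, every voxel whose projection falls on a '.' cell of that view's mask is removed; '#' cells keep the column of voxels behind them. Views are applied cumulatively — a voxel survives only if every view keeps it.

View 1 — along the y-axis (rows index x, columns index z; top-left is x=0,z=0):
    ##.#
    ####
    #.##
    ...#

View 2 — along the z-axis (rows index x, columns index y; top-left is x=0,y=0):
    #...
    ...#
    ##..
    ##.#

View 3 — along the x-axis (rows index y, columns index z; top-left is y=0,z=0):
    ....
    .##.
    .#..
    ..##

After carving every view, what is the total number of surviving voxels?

before carving: 64 voxels (4×4×4)
step 1: project along y, AND mask (11/16) → |grid| = 44
step 2: project along z, AND mask (7/16) → |grid| = 16
step 3: project along x, AND mask (5/16) → |grid| = 4

|visual hull| = 4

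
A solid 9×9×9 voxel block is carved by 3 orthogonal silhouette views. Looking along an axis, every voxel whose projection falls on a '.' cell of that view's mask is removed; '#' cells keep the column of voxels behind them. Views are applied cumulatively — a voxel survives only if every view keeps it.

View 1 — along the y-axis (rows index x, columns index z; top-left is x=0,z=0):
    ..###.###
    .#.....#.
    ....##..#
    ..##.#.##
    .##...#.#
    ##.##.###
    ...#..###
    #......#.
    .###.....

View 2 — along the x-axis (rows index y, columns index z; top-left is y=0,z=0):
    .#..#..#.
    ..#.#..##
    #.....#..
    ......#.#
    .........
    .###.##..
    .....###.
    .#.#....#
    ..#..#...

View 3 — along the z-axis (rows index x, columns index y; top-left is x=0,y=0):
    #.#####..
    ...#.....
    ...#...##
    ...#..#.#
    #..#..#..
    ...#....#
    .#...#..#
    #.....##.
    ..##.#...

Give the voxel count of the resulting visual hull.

before carving: 729 voxels (9×9×9)
step 1: project along y, AND mask (36/81) → |grid| = 324
step 2: project along x, AND mask (24/81) → |grid| = 100
step 3: project along z, AND mask (27/81) → |grid| = 33

voxel count = 33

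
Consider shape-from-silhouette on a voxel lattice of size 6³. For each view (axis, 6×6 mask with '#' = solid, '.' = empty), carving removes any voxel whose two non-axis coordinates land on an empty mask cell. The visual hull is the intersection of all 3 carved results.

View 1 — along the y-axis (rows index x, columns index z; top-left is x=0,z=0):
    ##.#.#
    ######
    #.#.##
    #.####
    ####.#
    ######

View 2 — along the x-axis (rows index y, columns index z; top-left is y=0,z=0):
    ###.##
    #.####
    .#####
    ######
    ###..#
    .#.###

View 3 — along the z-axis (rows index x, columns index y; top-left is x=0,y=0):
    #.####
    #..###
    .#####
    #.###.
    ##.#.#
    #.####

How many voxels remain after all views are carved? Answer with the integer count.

remaining voxels: 107

start: 6×6×6 = 216 voxels
after view 1 [y-axis, 30 of 36 cells solid] → remaining = 180
after view 2 [x-axis, 29 of 36 cells solid] → remaining = 145
after view 3 [z-axis, 27 of 36 cells solid] → remaining = 107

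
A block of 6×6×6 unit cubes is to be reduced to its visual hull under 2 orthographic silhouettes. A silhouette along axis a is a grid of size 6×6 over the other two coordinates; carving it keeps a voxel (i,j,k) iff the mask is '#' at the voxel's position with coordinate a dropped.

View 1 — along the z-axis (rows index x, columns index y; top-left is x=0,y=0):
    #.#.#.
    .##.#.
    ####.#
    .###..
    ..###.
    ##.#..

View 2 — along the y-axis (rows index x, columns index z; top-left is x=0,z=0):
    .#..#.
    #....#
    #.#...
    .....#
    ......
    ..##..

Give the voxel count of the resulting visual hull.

31 voxels

initial block: 6^3 = 216
[1] z-view keeps 20 columns → grid now 120
[2] y-view keeps 9 columns → grid now 31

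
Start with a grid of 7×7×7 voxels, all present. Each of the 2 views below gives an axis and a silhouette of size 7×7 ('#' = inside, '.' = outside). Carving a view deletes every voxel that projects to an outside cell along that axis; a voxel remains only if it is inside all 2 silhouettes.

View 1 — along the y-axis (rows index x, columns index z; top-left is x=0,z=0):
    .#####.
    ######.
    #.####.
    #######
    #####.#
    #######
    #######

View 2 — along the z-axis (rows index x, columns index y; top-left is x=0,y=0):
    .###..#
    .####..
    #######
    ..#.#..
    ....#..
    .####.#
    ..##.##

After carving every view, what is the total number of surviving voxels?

|visual hull| = 162

initial block: 7^3 = 343
V1 y: intersect with XZ mask (43 set) -- 301 left
V2 z: intersect with XY mask (27 set) -- 162 left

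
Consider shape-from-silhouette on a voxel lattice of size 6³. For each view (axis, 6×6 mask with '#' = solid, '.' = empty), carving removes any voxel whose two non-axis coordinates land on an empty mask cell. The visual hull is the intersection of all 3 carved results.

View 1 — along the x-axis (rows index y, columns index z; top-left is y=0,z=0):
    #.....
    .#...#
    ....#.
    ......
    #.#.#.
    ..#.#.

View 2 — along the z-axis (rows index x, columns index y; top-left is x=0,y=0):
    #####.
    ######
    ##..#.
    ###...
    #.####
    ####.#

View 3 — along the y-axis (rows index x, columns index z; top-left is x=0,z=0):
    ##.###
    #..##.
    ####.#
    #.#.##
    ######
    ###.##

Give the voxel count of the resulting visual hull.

start: 6×6×6 = 216 voxels
step 1: project along x, AND mask (9/36) → |grid| = 54
step 2: project along z, AND mask (27/36) → |grid| = 39
step 3: project along y, AND mask (28/36) → |grid| = 32

32 voxels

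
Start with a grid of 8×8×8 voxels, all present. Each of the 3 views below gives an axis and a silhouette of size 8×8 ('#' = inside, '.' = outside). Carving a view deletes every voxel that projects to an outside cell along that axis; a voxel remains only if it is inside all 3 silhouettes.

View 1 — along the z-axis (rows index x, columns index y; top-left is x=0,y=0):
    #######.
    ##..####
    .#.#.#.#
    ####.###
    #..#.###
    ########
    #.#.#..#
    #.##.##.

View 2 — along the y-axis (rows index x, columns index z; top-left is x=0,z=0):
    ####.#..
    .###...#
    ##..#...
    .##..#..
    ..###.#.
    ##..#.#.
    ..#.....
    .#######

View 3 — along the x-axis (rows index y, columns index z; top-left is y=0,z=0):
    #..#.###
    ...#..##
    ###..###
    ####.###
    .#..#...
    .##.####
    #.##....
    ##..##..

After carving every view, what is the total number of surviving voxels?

full grid |V| = 512
[1] z-view keeps 46 columns → grid now 368
[2] y-view keeps 31 columns → grid now 183
[3] x-view keeps 36 columns → grid now 104

|visual hull| = 104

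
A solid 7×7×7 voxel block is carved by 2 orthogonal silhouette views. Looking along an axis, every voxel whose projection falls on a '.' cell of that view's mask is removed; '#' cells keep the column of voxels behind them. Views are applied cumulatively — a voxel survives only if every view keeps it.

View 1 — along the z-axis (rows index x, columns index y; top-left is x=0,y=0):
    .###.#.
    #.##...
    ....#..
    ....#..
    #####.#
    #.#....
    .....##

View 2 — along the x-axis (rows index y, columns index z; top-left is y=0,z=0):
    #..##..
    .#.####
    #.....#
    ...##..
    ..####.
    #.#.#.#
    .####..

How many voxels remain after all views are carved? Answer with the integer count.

start: 7×7×7 = 343 voxels
carve view 1 (along z, XY-mask fill 19/49): 133 voxels remain
carve view 2 (along x, YZ-mask fill 24/49): 61 voxels remain

voxel count = 61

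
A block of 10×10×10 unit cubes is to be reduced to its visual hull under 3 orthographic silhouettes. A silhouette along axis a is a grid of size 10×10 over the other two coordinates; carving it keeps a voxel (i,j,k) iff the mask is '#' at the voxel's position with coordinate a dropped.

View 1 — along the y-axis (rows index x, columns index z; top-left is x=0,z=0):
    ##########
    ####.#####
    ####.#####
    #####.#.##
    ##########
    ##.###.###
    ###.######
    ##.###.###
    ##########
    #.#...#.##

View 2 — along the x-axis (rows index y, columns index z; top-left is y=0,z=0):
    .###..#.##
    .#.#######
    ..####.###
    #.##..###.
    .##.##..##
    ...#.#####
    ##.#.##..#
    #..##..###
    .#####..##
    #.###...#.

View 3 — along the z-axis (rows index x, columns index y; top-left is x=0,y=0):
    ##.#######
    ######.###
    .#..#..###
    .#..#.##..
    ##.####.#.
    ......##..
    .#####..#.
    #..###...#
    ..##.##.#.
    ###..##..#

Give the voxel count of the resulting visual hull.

319 voxels

initial block: 10^3 = 1000
after view 1 [y-axis, 86 of 100 cells solid] → remaining = 860
after view 2 [x-axis, 63 of 100 cells solid] → remaining = 545
after view 3 [z-axis, 58 of 100 cells solid] → remaining = 319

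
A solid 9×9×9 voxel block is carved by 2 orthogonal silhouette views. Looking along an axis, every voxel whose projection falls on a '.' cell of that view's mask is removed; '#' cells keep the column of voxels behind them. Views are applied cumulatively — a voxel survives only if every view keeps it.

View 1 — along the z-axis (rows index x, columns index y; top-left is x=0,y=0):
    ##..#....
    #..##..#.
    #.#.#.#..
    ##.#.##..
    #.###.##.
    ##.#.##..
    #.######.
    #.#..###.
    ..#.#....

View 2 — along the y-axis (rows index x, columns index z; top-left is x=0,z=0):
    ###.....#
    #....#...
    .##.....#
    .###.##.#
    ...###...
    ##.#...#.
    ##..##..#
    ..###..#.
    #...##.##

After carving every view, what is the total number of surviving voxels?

165 voxels

start: 9×9×9 = 729 voxels
  1. axis=2 (XY plane), |mask|=41  ⇒  voxels=369
  2. axis=1 (XZ plane), |mask|=36  ⇒  voxels=165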